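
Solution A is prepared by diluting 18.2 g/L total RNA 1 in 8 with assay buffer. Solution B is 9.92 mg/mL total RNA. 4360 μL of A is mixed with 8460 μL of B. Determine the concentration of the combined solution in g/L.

7.32 g/L

C_A = 18.2 g/L / 8 = 2.27 g/L.
C_B = 9.92 mg/mL = 9.92 g/L.
C_mix = (C_A·V_A + C_B·V_B)/(V_A + V_B) = (2.27×4360 + 9.92×8460) / 12820 = 7.32 g/L.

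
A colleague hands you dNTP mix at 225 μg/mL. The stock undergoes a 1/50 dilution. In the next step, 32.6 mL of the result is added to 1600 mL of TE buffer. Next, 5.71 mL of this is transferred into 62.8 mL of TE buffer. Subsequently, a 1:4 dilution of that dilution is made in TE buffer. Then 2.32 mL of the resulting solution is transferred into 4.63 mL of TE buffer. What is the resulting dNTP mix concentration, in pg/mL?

Overall dilution factor = 50 × 50.08 × 12.00 × 4 × 2.996 = 3.60 × 10⁵.
225 μg/mL / 3.60 × 10⁵ = 6.25 × 10⁻⁴ μg/mL = 625 pg/mL.

625 pg/mL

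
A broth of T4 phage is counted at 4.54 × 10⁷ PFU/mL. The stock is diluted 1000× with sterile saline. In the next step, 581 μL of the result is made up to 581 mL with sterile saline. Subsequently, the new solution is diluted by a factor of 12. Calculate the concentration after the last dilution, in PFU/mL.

3.78 PFU/mL

Overall dilution factor = 1000 × 1000 × 12 = 1.20 × 10⁷.
4.54 × 10⁷ PFU/mL / 1.20 × 10⁷ = 3.78 PFU/mL.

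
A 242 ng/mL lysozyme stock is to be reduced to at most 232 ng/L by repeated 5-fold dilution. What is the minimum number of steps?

Need 5ⁿ ≥ 1043, so n ≥ log(1043)/log(5) = 4.32.
Minimum whole steps: n = 5.

5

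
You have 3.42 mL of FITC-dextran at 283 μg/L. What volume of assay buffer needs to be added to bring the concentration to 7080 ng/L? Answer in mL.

133 mL

7080 ng/L = 7.08 μg/L.
V₂ = C₁V₁/C₂ = 283 × 3.42 / 7.08 = 137 mL.
Diluent to add = V₂ − V₁ = 137 − 3.42 = 133 mL.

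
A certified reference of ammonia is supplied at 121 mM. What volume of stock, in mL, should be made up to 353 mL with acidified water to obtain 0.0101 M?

29.5 mL

0.0101 M = 10.1 mM.
V₁ = C₂V₂/C₁ = 10.1 × 353 / 121 = 29.5 mL.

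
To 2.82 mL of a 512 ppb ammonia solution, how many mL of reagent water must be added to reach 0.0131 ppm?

0.0131 ppm = 13.1 ppb.
V₂ = C₁V₁/C₂ = 512 × 2.82 / 13.1 = 110 mL.
Diluent to add = V₂ − V₁ = 110 − 2.82 = 107 mL.

107 mL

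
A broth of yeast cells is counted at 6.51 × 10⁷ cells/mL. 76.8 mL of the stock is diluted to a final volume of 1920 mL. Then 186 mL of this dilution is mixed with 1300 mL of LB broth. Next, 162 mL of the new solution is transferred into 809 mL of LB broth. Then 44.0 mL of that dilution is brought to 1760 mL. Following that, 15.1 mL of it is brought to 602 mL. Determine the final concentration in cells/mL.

Overall dilution factor = 25 × 7.989 × 5.994 × 40 × 39.87 = 1.91 × 10⁶.
6.51 × 10⁷ cells/mL / 1.91 × 10⁶ = 34.1 cells/mL.

34.1 cells/mL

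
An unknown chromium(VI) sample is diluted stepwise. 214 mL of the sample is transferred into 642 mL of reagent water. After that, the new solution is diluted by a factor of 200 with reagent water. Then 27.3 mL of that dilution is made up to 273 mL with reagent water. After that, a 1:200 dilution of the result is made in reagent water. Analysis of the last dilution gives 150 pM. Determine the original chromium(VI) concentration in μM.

Overall dilution factor = 4 × 200 × 10 × 200 = 1.60 × 10⁶.
Original = 150 pM × 1.60 × 10⁶ = 2.40 × 10⁸ pM = 240 μM.

240 μM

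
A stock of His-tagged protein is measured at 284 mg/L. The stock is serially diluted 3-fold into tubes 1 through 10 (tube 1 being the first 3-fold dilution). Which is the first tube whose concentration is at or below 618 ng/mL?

Tube n has concentration 284 mg/L / 3ⁿ.
Need 3ⁿ ≥ 284 mg/L / 618 ng/mL = 460, so n ≥ 5.58.
First such tube: n = 6.

tube 6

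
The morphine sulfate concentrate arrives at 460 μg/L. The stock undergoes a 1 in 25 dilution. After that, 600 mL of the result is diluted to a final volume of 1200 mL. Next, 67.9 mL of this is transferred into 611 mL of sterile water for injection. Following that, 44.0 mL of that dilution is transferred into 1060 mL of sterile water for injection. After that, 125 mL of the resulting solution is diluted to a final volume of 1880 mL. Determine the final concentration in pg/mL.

2.44 pg/mL

Overall dilution factor = 25 × 2 × 9.999 × 25.09 × 15.04 = 1.89 × 10⁵.
460 μg/L / 1.89 × 10⁵ = 2.44 × 10⁻³ μg/L = 2.44 pg/mL.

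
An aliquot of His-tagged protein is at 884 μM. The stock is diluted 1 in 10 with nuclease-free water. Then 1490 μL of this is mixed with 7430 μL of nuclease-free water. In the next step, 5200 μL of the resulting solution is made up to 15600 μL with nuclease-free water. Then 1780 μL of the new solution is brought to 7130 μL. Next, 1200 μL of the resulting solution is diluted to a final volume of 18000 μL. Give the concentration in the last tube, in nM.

81.9 nM

Overall dilution factor = 10 × 5.987 × 3 × 4.006 × 15 = 1.08 × 10⁴.
884 μM / 1.08 × 10⁴ = 0.0819 μM = 81.9 nM.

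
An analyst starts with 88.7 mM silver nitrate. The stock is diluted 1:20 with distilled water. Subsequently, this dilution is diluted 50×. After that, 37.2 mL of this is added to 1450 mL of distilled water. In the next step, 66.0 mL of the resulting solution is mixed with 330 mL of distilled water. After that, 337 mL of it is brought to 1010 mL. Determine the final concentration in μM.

Overall dilution factor = 20 × 50 × 39.98 × 6 × 2.997 = 7.19 × 10⁵.
88.7 mM / 7.19 × 10⁵ = 1.23 × 10⁻⁴ mM = 0.123 μM.

0.123 μM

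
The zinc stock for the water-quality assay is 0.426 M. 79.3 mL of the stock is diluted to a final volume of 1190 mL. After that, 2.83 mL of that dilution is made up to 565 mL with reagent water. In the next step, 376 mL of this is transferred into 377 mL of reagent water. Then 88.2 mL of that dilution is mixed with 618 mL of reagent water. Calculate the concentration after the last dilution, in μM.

8.87 μM

Overall dilution factor = 15.01 × 199.6 × 2.003 × 8.007 = 4.80 × 10⁴.
0.426 M / 4.80 × 10⁴ = 8.87 × 10⁻⁶ M = 8.87 μM.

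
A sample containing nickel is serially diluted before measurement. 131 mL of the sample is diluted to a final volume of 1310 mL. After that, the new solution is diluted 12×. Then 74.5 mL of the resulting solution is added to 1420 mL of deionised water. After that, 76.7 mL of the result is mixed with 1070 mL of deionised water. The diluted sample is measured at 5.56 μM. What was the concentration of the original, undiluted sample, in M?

0.200 M

Overall dilution factor = 10 × 12 × 20.06 × 14.95 = 3.60 × 10⁴.
Original = 5.56 μM × 3.60 × 10⁴ = 2.00 × 10⁵ μM = 0.200 M.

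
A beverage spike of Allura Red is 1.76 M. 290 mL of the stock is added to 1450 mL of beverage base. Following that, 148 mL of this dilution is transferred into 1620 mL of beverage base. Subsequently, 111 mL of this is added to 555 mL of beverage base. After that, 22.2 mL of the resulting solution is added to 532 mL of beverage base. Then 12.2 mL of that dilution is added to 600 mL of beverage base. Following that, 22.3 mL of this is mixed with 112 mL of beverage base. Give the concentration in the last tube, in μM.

Overall dilution factor = 6 × 11.95 × 6 × 24.96 × 50.18 × 6.022 = 3.24 × 10⁶.
1.76 M / 3.24 × 10⁶ = 5.42 × 10⁻⁷ M = 0.542 μM.

0.542 μM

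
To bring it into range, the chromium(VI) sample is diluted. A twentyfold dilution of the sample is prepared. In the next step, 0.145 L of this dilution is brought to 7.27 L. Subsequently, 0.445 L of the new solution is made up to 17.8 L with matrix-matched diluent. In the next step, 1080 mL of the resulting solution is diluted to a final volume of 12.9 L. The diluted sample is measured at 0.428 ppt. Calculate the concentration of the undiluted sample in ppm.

0.205 ppm

Overall dilution factor = 20 × 50.14 × 40 × 11.94 = 4.79 × 10⁵.
Original = 0.428 ppt × 4.79 × 10⁵ = 2.05 × 10⁵ ppt = 0.205 ppm.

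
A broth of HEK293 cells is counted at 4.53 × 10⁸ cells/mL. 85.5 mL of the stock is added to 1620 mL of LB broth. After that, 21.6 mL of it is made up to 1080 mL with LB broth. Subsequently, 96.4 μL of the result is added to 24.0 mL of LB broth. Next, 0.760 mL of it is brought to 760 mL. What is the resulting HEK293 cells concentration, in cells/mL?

Overall dilution factor = 19.95 × 50 × 250.0 × 1000 = 2.49 × 10⁸.
4.53 × 10⁸ cells/mL / 2.49 × 10⁸ = 1.82 cells/mL.

1.82 cells/mL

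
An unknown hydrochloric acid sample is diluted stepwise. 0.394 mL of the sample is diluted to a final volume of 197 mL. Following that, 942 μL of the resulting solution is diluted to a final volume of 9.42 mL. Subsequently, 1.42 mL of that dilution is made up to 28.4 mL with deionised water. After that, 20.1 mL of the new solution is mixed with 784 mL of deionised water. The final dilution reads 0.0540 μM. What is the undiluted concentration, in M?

0.216 M

Overall dilution factor = 500 × 10 × 20 × 40.00 = 4.00 × 10⁶.
Original = 0.0540 μM × 4.00 × 10⁶ = 2.16 × 10⁵ μM = 0.216 M.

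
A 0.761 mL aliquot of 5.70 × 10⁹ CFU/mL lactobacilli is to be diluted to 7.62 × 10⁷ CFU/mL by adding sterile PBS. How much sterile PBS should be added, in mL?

56.2 mL

V₂ = C₁V₁/C₂ = 5.70 × 10⁹ × 0.761 / 7.62 × 10⁷ = 56.9 mL.
Diluent to add = V₂ − V₁ = 56.9 − 0.761 = 56.2 mL.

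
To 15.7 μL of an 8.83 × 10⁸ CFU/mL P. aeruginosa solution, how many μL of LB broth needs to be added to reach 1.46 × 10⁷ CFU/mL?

V₂ = C₁V₁/C₂ = 8.83 × 10⁸ × 15.7 / 1.46 × 10⁷ = 950 μL.
Diluent to add = V₂ − V₁ = 950 − 15.7 = 934 μL.

934 μL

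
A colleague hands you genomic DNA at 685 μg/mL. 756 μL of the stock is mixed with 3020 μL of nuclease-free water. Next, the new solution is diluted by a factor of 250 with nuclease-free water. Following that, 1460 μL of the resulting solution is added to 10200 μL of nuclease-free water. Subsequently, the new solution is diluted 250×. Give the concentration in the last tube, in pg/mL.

Overall dilution factor = 4.995 × 250 × 7.986 × 250 = 2.49 × 10⁶.
685 μg/mL / 2.49 × 10⁶ = 2.75 × 10⁻⁴ μg/mL = 275 pg/mL.

275 pg/mL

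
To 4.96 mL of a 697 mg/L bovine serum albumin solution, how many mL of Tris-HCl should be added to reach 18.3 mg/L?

V₂ = C₁V₁/C₂ = 697 × 4.96 / 18.3 = 189 mL.
Diluent to add = V₂ − V₁ = 189 − 4.96 = 184 mL.

184 mL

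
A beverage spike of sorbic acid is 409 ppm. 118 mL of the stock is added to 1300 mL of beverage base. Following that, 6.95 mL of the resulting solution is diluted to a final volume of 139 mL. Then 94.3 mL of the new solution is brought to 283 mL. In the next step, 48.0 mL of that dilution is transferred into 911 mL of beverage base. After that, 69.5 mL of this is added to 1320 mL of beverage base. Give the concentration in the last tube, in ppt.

Overall dilution factor = 12.02 × 20 × 3.001 × 19.98 × 19.99 = 2.88 × 10⁵.
409 ppm / 2.88 × 10⁵ = 1.42 × 10⁻³ ppm = 1420 ppt.

1420 ppt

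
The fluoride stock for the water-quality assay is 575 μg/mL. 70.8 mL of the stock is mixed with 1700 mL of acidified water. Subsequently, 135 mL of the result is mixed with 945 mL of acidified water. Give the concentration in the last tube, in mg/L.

2.87 mg/L

Overall dilution factor = 25.01 × 8 = 200.
575 μg/mL / 200 = 2.87 μg/mL = 2.87 mg/L.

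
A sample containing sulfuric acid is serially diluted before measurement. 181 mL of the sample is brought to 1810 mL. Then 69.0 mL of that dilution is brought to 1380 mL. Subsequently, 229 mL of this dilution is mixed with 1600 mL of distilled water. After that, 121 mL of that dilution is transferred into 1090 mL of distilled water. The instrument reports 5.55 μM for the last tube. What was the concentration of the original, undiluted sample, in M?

0.0887 M

Overall dilution factor = 10 × 20 × 7.987 × 10.01 = 1.60 × 10⁴.
Original = 5.55 μM × 1.60 × 10⁴ = 8.87 × 10⁴ μM = 0.0887 M.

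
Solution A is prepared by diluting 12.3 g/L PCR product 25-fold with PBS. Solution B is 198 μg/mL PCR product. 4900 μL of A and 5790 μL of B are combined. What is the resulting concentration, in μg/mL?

333 μg/mL

C_A = 12.3 g/L / 25 = 0.492 g/L.
C_B = 198 μg/mL = 0.198 g/L.
C_mix = (C_A·V_A + C_B·V_B)/(V_A + V_B) = (0.492×4900 + 0.198×5790) / 10690 = 0.333 g/L = 333 μg/mL.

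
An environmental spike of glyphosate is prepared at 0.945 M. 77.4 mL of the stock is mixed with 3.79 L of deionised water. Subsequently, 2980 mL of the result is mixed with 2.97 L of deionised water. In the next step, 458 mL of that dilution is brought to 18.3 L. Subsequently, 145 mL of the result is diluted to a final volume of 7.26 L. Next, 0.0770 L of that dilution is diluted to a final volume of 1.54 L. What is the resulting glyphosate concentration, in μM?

0.237 μM

Overall dilution factor = 49.97 × 1.997 × 39.96 × 50.07 × 20 = 3.99 × 10⁶.
0.945 M / 3.99 × 10⁶ = 2.37 × 10⁻⁷ M = 0.237 μM.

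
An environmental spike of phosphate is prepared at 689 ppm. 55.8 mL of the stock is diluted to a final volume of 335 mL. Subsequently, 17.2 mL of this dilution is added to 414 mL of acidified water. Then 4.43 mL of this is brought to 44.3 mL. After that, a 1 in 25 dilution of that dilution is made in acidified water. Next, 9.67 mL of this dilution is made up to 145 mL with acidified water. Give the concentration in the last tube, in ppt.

Overall dilution factor = 6.004 × 25.07 × 10 × 25 × 14.99 = 5.64 × 10⁵.
689 ppm / 5.64 × 10⁵ = 1.22 × 10⁻³ ppm = 1220 ppt.

1220 ppt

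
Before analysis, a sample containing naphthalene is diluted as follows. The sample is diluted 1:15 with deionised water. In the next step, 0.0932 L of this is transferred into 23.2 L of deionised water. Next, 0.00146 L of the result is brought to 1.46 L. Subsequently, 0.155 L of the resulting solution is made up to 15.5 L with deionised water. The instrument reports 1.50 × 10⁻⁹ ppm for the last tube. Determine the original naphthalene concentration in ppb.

562 ppb

Overall dilution factor = 15 × 249.9 × 1000 × 100 = 3.75 × 10⁸.
Original = 1.50 × 10⁻⁹ ppm × 3.75 × 10⁸ = 0.562 ppm = 562 ppb.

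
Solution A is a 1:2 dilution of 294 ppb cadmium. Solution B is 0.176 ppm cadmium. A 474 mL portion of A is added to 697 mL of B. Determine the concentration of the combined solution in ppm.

C_A = 294 ppb / 2 = 147 ppb.
C_B = 0.176 ppm = 176 ppb.
C_mix = (C_A·V_A + C_B·V_B)/(V_A + V_B) = (147×474 + 176×697) / 1171 = 164 ppb = 0.164 ppm.

0.164 ppm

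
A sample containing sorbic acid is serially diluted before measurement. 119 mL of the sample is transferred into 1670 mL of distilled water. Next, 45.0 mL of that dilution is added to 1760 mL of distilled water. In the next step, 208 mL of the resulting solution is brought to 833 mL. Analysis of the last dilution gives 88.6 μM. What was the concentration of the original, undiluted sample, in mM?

214 mM

Overall dilution factor = 15.03 × 40.11 × 4.005 = 2415.
Original = 88.6 μM × 2415 = 2.14 × 10⁵ μM = 214 mM.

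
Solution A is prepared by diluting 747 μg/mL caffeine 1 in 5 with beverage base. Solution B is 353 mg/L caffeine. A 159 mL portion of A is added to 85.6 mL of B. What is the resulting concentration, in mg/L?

C_A = 747 μg/mL / 5 = 149 μg/mL.
C_B = 353 mg/L = 353 μg/mL.
C_mix = (C_A·V_A + C_B·V_B)/(V_A + V_B) = (149×159 + 353×85.6) / 244.6 = 221 μg/mL = 221 mg/L.

221 mg/L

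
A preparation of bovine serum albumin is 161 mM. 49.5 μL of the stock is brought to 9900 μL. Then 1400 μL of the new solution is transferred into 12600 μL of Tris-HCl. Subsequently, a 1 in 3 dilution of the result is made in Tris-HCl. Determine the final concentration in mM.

0.0268 mM

Overall dilution factor = 200 × 10 × 3 = 6000.
161 mM / 6000 = 0.0268 mM.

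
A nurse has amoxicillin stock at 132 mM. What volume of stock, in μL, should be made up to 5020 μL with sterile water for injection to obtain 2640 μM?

2640 μM = 2.64 mM.
V₁ = C₂V₂/C₁ = 2.64 × 5020 / 132 = 100 μL.

100 μL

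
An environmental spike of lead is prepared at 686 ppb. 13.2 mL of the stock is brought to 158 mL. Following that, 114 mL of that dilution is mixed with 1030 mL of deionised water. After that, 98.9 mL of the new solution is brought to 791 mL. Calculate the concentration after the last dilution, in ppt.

Overall dilution factor = 11.97 × 10.04 × 7.998 = 961.
686 ppb / 961 = 0.714 ppb = 714 ppt.

714 ppt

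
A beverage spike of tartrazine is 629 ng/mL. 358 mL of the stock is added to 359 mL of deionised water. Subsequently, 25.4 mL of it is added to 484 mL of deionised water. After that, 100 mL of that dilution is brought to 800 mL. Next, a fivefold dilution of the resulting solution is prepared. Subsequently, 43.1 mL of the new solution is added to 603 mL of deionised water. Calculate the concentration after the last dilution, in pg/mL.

Overall dilution factor = 2.003 × 20.06 × 8 × 5 × 14.99 = 2.41 × 10⁴.
629 ng/mL / 2.41 × 10⁴ = 0.0261 ng/mL = 26.1 pg/mL.

26.1 pg/mL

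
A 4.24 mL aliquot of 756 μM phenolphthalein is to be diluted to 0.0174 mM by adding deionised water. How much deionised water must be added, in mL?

0.0174 mM = 17.4 μM.
V₂ = C₁V₁/C₂ = 756 × 4.24 / 17.4 = 184 mL.
Diluent to add = V₂ − V₁ = 184 − 4.24 = 180 mL.

180 mL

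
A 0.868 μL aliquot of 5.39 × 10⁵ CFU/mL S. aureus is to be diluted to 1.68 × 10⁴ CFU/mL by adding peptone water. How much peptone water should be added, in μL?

V₂ = C₁V₁/C₂ = 5.39 × 10⁵ × 0.868 / 1.68 × 10⁴ = 27.8 μL.
Diluent to add = V₂ − V₁ = 27.8 − 0.868 = 27.0 μL.

27.0 μL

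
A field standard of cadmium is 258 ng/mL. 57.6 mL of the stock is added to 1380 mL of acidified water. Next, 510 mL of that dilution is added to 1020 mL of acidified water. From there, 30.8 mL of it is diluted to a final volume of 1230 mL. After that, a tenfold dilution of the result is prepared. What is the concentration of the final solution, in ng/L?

8.63 ng/L

Overall dilution factor = 24.96 × 3 × 39.94 × 10 = 2.99 × 10⁴.
258 ng/mL / 2.99 × 10⁴ = 8.63 × 10⁻³ ng/mL = 8.63 ng/L.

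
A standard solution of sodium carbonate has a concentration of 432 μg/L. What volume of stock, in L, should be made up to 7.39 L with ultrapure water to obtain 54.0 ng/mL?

0.924 L

54.0 ng/mL = 54.0 μg/L.
V₁ = C₂V₂/C₁ = 54.0 × 7.39 / 432 = 0.924 L.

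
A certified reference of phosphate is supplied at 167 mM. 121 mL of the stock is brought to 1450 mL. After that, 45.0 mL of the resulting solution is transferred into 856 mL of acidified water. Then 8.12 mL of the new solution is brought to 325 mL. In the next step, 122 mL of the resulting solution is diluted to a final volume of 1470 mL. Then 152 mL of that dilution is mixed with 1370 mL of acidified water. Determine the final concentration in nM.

144 nM

Overall dilution factor = 11.98 × 20.02 × 40.02 × 12.05 × 10.01 = 1.16 × 10⁶.
167 mM / 1.16 × 10⁶ = 1.44 × 10⁻⁴ mM = 144 nM.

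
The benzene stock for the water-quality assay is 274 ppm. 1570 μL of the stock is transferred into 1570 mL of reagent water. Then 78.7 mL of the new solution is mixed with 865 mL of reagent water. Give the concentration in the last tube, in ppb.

Overall dilution factor = 1001 × 11.99 = 1.20 × 10⁴.
274 ppm / 1.20 × 10⁴ = 0.0228 ppm = 22.8 ppb.

22.8 ppb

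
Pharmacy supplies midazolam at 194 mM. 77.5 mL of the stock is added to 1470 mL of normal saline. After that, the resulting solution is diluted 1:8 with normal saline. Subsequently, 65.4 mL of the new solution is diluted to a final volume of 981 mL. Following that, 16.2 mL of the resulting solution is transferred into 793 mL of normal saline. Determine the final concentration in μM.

1.62 μM

Overall dilution factor = 19.97 × 8 × 15 × 49.95 = 1.20 × 10⁵.
194 mM / 1.20 × 10⁵ = 1.62 × 10⁻³ mM = 1.62 μM.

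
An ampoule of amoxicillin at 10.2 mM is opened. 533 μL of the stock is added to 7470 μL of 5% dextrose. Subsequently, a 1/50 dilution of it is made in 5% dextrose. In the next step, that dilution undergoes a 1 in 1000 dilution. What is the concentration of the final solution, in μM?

Overall dilution factor = 15.02 × 50 × 1000 = 7.51 × 10⁵.
10.2 mM / 7.51 × 10⁵ = 1.36 × 10⁻⁵ mM = 0.0136 μM.

0.0136 μM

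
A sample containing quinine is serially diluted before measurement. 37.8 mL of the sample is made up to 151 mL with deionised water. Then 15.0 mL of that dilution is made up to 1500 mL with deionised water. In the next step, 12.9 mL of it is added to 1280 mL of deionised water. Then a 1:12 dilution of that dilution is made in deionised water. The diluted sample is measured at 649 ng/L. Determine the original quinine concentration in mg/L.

312 mg/L

Overall dilution factor = 3.995 × 100 × 100.2 × 12 = 4.80 × 10⁵.
Original = 649 ng/L × 4.80 × 10⁵ = 3.12 × 10⁸ ng/L = 312 mg/L.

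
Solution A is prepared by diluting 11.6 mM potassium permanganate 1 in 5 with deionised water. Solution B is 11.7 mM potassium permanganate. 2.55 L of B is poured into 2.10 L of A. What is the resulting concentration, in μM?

7460 μM

C_A = 11.6 mM / 5 = 2.32 mM.
C_mix = (C_A·V_A + C_B·V_B)/(V_A + V_B) = (2.32×2.10 + 11.7×2.55) / 4.650 = 7.46 mM = 7460 μM.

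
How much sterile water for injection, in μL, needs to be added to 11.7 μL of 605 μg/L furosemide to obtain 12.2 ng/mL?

569 μL

12.2 ng/mL = 12.2 μg/L.
V₂ = C₁V₁/C₂ = 605 × 11.7 / 12.2 = 580 μL.
Diluent to add = V₂ − V₁ = 580 − 11.7 = 569 μL.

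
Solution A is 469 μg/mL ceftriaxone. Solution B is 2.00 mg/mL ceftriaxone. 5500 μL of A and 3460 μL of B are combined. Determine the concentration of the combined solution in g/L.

1.06 g/L

C_B = 2.00 mg/mL = 2000 μg/mL.
C_mix = (C_A·V_A + C_B·V_B)/(V_A + V_B) = (469×5500 + 2000×3460) / 8960 = 1060 μg/mL = 1.06 g/L.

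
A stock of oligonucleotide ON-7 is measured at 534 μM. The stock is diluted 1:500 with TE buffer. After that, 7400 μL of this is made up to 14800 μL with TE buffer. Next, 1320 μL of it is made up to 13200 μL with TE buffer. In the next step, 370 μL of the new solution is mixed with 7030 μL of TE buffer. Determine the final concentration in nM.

2.67 nM

Overall dilution factor = 500 × 2 × 10 × 20 = 2.00 × 10⁵.
534 μM / 2.00 × 10⁵ = 2.67 × 10⁻³ μM = 2.67 nM.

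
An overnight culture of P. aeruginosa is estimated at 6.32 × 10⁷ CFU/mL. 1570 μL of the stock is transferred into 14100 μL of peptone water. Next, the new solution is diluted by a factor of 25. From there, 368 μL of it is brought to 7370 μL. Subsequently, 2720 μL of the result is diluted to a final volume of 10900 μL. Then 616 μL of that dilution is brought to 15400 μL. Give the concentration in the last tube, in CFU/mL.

Overall dilution factor = 9.981 × 25 × 20.03 × 4.007 × 25 = 5.01 × 10⁵.
6.32 × 10⁷ CFU/mL / 5.01 × 10⁵ = 126 CFU/mL.

126 CFU/mL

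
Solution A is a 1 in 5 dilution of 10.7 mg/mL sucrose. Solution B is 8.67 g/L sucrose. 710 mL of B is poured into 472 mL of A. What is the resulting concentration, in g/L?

6.06 g/L

C_A = 10.7 mg/mL / 5 = 2.14 mg/mL.
C_B = 8.67 g/L = 8.67 mg/mL.
C_mix = (C_A·V_A + C_B·V_B)/(V_A + V_B) = (2.14×472 + 8.67×710) / 1182 = 6.06 mg/mL = 6.06 g/L.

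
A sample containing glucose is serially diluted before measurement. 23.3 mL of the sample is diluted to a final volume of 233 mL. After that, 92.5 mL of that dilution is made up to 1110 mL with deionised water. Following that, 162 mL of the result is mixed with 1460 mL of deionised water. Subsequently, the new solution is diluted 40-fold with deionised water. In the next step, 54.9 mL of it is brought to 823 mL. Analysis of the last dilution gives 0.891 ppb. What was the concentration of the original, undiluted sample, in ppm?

Overall dilution factor = 10 × 12 × 10.01 × 40 × 14.99 = 7.20 × 10⁵.
Original = 0.891 ppb × 7.20 × 10⁵ = 6.42 × 10⁵ ppb = 642 ppm.

642 ppm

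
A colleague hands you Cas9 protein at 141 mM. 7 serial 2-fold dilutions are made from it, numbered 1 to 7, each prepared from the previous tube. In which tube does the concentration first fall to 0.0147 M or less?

tube 4

Tube n has concentration 141 mM / 2ⁿ.
Need 2ⁿ ≥ 141 mM / 0.0147 M = 9.59, so n ≥ 3.26.
First such tube: n = 4.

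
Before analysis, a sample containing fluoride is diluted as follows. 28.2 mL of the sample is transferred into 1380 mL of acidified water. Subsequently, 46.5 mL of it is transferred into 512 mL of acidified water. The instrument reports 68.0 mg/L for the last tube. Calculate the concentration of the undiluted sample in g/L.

40.8 g/L

Overall dilution factor = 49.94 × 12.01 = 600.
Original = 68.0 mg/L × 600 = 4.08 × 10⁴ mg/L = 40.8 g/L.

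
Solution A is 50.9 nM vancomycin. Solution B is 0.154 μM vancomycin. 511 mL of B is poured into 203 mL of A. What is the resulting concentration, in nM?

125 nM

C_B = 0.154 μM = 154 nM.
C_mix = (C_A·V_A + C_B·V_B)/(V_A + V_B) = (50.9×203 + 154×511) / 714.0 = 125 nM.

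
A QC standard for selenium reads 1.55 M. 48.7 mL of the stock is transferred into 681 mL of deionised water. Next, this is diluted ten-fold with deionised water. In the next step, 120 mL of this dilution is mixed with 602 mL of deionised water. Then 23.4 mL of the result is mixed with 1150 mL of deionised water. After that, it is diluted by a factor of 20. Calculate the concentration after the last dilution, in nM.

1710 nM

Overall dilution factor = 14.98 × 10 × 6.017 × 50.15 × 20 = 9.04 × 10⁵.
1.55 M / 9.04 × 10⁵ = 1.71 × 10⁻⁶ M = 1710 nM.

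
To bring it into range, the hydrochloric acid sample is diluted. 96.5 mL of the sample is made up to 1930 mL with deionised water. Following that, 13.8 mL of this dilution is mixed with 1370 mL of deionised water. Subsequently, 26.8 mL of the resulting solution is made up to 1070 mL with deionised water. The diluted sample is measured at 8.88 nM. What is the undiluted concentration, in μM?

Overall dilution factor = 20 × 100.3 × 39.93 = 8.01 × 10⁴.
Original = 8.88 nM × 8.01 × 10⁴ = 7.11 × 10⁵ nM = 711 μM.

711 μM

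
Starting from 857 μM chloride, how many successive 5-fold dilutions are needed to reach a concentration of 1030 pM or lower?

9

Need 5ⁿ ≥ 8.32 × 10⁵, so n ≥ log(8.32 × 10⁵)/log(5) = 8.47.
Minimum whole steps: n = 9.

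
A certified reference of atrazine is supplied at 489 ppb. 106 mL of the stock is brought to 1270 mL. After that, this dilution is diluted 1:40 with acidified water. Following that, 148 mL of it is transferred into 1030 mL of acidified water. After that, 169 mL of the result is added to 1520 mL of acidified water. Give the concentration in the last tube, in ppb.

0.0128 ppb

Overall dilution factor = 11.98 × 40 × 7.959 × 9.994 = 3.81 × 10⁴.
489 ppb / 3.81 × 10⁴ = 0.0128 ppb.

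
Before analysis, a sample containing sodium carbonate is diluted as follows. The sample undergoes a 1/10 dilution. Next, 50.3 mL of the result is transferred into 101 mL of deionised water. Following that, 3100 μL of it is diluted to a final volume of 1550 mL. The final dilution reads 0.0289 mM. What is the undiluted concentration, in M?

Overall dilution factor = 10 × 3.008 × 500 = 1.50 × 10⁴.
Original = 0.0289 mM × 1.50 × 10⁴ = 435 mM = 0.435 M.

0.435 M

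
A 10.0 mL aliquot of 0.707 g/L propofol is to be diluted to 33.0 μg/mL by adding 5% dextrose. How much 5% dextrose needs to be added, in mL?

204 mL

33.0 μg/mL = 0.0330 g/L.
V₂ = C₁V₁/C₂ = 0.707 × 10.0 / 0.0330 = 214 mL.
Diluent to add = V₂ − V₁ = 214 − 10.0 = 204 mL.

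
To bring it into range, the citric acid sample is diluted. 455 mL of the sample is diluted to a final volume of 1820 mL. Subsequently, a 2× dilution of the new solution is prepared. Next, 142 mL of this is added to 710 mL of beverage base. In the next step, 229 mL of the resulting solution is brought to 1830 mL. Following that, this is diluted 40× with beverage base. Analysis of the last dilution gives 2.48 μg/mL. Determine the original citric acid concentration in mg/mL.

38.1 mg/mL

Overall dilution factor = 4 × 2 × 6 × 7.991 × 40 = 1.53 × 10⁴.
Original = 2.48 μg/mL × 1.53 × 10⁴ = 3.81 × 10⁴ μg/mL = 38.1 mg/mL.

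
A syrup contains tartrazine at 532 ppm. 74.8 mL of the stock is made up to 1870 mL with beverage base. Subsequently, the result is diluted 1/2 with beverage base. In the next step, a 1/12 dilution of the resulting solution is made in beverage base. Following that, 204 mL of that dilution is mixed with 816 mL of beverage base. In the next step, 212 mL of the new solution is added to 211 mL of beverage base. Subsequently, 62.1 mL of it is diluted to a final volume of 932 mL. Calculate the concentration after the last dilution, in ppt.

Overall dilution factor = 25 × 2 × 12 × 5 × 1.995 × 15.01 = 8.98 × 10⁴.
532 ppm / 8.98 × 10⁴ = 5.92 × 10⁻³ ppm = 5920 ppt.

5920 ppt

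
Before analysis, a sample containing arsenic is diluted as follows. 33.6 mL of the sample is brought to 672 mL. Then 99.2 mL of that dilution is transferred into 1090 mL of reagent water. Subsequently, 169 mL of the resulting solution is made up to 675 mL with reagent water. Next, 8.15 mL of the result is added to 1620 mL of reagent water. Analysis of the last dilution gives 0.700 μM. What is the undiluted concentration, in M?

Overall dilution factor = 20 × 11.99 × 3.994 × 199.8 = 1.91 × 10⁵.
Original = 0.700 μM × 1.91 × 10⁵ = 1.34 × 10⁵ μM = 0.134 M.

0.134 M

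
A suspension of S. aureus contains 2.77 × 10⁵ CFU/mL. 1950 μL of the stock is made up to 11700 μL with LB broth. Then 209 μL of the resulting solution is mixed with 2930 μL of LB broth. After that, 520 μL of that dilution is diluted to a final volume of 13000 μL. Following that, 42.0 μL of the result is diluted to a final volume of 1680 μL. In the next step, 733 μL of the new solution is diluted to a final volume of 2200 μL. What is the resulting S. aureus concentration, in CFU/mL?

1.02 CFU/mL

Overall dilution factor = 6 × 15.02 × 25 × 40 × 3.001 = 2.70 × 10⁵.
2.77 × 10⁵ CFU/mL / 2.70 × 10⁵ = 1.02 CFU/mL.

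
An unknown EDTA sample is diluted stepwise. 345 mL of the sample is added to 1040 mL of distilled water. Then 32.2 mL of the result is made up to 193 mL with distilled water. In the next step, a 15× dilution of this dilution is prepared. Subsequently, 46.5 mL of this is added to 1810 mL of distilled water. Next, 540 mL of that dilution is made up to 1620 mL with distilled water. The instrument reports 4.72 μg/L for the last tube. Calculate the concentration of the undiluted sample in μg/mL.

204 μg/mL

Overall dilution factor = 4.014 × 5.994 × 15 × 39.92 × 3 = 4.32 × 10⁴.
Original = 4.72 μg/L × 4.32 × 10⁴ = 2.04 × 10⁵ μg/L = 204 μg/mL.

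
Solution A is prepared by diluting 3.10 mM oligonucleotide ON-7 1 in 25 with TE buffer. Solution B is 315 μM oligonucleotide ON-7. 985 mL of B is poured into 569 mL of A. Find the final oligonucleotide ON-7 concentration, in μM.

245 μM

C_A = 3.10 mM / 25 = 0.124 mM.
C_B = 315 μM = 0.315 mM.
C_mix = (C_A·V_A + C_B·V_B)/(V_A + V_B) = (0.124×569 + 0.315×985) / 1554 = 0.245 mM = 245 μM.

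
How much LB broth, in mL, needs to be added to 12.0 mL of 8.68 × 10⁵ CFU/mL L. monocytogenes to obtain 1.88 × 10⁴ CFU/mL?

542 mL

V₂ = C₁V₁/C₂ = 8.68 × 10⁵ × 12.0 / 1.88 × 10⁴ = 554 mL.
Diluent to add = V₂ − V₁ = 554 − 12.0 = 542 mL.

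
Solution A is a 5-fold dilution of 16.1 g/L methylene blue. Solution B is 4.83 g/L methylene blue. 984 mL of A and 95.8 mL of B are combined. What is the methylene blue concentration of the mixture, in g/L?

C_A = 16.1 g/L / 5 = 3.22 g/L.
C_mix = (C_A·V_A + C_B·V_B)/(V_A + V_B) = (3.22×984 + 4.83×95.8) / 1080 = 3.36 g/L.

3.36 g/L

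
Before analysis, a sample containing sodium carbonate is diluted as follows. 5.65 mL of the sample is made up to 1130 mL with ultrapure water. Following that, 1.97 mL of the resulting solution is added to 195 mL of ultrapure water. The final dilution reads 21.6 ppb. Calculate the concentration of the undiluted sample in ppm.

Overall dilution factor = 200 × 99.98 = 2.00 × 10⁴.
Original = 21.6 ppb × 2.00 × 10⁴ = 4.32 × 10⁵ ppb = 432 ppm.

432 ppm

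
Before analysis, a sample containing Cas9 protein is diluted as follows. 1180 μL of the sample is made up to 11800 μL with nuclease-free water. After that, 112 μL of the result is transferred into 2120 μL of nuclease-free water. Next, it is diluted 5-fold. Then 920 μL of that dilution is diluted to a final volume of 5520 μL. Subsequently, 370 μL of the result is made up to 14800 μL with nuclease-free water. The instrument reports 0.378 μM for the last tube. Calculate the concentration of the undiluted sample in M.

0.0904 M

Overall dilution factor = 10 × 19.93 × 5 × 6 × 40 = 2.39 × 10⁵.
Original = 0.378 μM × 2.39 × 10⁵ = 9.04 × 10⁴ μM = 0.0904 M.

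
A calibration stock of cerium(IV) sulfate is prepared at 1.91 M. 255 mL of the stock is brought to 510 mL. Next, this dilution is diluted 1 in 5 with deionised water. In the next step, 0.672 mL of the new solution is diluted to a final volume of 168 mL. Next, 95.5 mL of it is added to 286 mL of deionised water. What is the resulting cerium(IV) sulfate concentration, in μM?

Overall dilution factor = 2 × 5 × 250 × 3.995 = 9987.
1.91 M / 9987 = 1.91 × 10⁻⁴ M = 191 μM.

191 μM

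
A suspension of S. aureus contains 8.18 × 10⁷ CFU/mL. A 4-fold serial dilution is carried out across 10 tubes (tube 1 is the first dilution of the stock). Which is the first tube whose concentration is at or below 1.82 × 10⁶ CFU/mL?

Tube n has concentration 8.18 × 10⁷ CFU/mL / 4ⁿ.
Need 4ⁿ ≥ 8.18 × 10⁷ CFU/mL / 1.82 × 10⁶ CFU/mL = 44.9, so n ≥ 2.75.
First such tube: n = 3.

tube 3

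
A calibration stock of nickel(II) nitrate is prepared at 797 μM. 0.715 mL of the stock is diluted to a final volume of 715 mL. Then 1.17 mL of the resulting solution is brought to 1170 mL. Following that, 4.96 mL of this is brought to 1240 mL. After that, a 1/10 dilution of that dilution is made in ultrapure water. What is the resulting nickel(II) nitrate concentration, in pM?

Overall dilution factor = 1000 × 1000 × 250 × 10 = 2.50 × 10⁹.
797 μM / 2.50 × 10⁹ = 3.19 × 10⁻⁷ μM = 0.319 pM.

0.319 pM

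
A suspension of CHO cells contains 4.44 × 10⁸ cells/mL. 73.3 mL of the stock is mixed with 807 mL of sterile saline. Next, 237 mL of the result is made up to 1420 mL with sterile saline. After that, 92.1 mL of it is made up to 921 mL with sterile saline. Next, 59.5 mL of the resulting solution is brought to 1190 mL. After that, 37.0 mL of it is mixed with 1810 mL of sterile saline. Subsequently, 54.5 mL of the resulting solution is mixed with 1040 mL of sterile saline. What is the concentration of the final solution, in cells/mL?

30.8 cells/mL

Overall dilution factor = 12.01 × 5.992 × 10 × 20 × 49.92 × 20.08 = 1.44 × 10⁷.
4.44 × 10⁸ cells/mL / 1.44 × 10⁷ = 30.8 cells/mL.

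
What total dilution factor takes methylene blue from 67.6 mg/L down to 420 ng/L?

1.61 × 10⁵

Factor = C₀/C_target = 67.6 mg/L / 420 ng/L = 1.61 × 10⁵.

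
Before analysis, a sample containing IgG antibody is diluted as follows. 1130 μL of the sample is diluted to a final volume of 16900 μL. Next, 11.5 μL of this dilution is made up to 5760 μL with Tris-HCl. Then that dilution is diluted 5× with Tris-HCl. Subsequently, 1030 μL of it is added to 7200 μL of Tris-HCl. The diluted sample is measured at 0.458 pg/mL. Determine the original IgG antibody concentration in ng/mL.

137 ng/mL

Overall dilution factor = 14.96 × 500.9 × 5 × 7.990 = 2.99 × 10⁵.
Original = 0.458 pg/mL × 2.99 × 10⁵ = 1.37 × 10⁵ pg/mL = 137 ng/mL.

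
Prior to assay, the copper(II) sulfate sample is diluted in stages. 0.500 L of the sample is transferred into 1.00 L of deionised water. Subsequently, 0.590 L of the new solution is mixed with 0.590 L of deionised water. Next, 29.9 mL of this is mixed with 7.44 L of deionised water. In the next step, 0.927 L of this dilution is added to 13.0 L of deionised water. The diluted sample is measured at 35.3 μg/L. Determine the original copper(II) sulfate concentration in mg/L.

795 mg/L

Overall dilution factor = 3 × 2 × 249.8 × 15.02 = 2.25 × 10⁴.
Original = 35.3 μg/L × 2.25 × 10⁴ = 7.95 × 10⁵ μg/L = 795 mg/L.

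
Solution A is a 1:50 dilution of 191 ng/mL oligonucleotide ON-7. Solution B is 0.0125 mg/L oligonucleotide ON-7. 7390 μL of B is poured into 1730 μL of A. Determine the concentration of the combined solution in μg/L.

10.9 μg/L

C_A = 191 ng/mL / 50 = 3.82 ng/mL.
C_B = 0.0125 mg/L = 12.5 ng/mL.
C_mix = (C_A·V_A + C_B·V_B)/(V_A + V_B) = (3.82×1730 + 12.5×7390) / 9120 = 10.9 ng/mL = 10.9 μg/L.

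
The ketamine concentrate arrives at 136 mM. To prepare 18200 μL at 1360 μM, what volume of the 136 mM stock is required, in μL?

182 μL

1360 μM = 1.36 mM.
V₁ = C₂V₂/C₁ = 1.36 × 18200 / 136 = 182 μL.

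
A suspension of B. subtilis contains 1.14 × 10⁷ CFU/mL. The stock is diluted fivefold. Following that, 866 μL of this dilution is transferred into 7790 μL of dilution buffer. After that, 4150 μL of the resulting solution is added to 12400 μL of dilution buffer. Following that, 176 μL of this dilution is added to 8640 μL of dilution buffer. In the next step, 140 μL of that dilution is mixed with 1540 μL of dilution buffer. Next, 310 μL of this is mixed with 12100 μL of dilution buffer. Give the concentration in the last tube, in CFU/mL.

2.38 CFU/mL

Overall dilution factor = 5 × 9.995 × 3.988 × 50.09 × 12 × 40.03 = 4.80 × 10⁶.
1.14 × 10⁷ CFU/mL / 4.80 × 10⁶ = 2.38 CFU/mL.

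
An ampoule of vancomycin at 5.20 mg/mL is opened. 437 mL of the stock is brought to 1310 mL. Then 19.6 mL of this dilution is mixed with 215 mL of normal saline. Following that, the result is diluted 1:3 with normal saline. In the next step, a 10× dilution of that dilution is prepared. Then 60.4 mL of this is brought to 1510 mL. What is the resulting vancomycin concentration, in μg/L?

193 μg/L

Overall dilution factor = 2.998 × 11.97 × 3 × 10 × 25 = 2.69 × 10⁴.
5.20 mg/mL / 2.69 × 10⁴ = 1.93 × 10⁻⁴ mg/mL = 193 μg/L.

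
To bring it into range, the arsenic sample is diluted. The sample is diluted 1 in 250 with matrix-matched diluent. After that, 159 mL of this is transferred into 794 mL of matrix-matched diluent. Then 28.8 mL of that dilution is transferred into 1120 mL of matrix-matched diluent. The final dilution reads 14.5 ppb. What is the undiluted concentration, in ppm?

Overall dilution factor = 250 × 5.994 × 39.89 = 5.98 × 10⁴.
Original = 14.5 ppb × 5.98 × 10⁴ = 8.67 × 10⁵ ppb = 867 ppm.

867 ppm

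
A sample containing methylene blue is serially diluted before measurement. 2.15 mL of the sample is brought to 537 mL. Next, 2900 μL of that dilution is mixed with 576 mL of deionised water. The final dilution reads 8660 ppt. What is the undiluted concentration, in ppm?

Overall dilution factor = 249.8 × 199.6 = 4.99 × 10⁴.
Original = 8660 ppt × 4.99 × 10⁴ = 4.32 × 10⁸ ppt = 432 ppm.

432 ppm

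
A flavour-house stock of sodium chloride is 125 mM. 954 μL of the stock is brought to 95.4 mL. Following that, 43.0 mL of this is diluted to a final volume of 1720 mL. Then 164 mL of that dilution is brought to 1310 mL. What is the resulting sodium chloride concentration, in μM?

3.91 μM

Overall dilution factor = 100 × 40 × 7.988 = 3.20 × 10⁴.
125 mM / 3.20 × 10⁴ = 3.91 × 10⁻³ mM = 3.91 μM.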